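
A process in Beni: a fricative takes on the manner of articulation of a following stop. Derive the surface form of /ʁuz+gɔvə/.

[ʁudgɔvə]

/z/ is a voiced alveolar fricative. The following trigger /g/ is a stop, so /z/ must become a stop as well.
The voiced alveolar stop is [d], so /z/ → [d].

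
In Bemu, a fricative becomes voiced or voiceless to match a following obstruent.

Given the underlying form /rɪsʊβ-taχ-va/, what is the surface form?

/β/ is a voiced bilabial fricative. The following trigger /t/ is voiceless, so /β/ must become voiceless as well.
Changing only its voicing to voiceless gives [ɸ] — the voiceless bilabial fricative.
At the second juncture, /χ/ likewise becomes [ʁ] adjacent to /v/.

[rɪsʊɸtaʁva]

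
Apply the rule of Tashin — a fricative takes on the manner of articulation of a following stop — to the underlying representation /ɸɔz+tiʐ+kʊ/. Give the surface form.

/z/ is a voiced alveolar fricative. The following trigger /t/ is a stop, so /z/ must become a stop as well.
Changing only its manner to stop gives [d] — the voiced alveolar stop.
At the second juncture, /ʐ/ likewise becomes [ɖ] adjacent to /k/.

[ɸɔdtiɖkʊ]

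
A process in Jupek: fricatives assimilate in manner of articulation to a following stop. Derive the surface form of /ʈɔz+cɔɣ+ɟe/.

The rule targets /z/ (voiced alveolar fricative), which sits before the trigger /c/ (stop).
The voiced alveolar stop is [d], so /z/ → [d].
At the second juncture, /ɣ/ likewise becomes [g] adjacent to /ɟ/.

[ʈɔdcɔgɟe]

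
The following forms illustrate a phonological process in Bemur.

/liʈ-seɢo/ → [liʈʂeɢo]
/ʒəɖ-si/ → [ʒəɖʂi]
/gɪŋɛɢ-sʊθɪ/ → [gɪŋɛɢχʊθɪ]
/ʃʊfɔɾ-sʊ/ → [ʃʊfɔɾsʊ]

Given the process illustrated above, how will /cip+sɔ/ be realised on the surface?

The data show progressive place assimilation: /s/ → [ʂ] after /ʈ/; /s/ → [ʂ] after /ɖ/; /s/ → [χ] after /ɢ/. In each pair only place changes, matching the preceding consonant, while manner and voice stay constant.
Nothing changes in [ʃʊfɔɾsʊ]: there the adjacent consonants already agree in place (/s/ and /ɾ/ are both alveolar), so this form is consistent with the same rule.
/s/ is a voiceless alveolar fricative. The preceding trigger /p/ is bilabial, so /s/ must become bilabial as well.
Changing only its place to bilabial gives [ɸ] — the voiceless bilabial fricative.

[cipɸɔ]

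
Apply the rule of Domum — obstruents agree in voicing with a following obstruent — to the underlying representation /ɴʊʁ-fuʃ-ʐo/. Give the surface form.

The rule targets /ʁ/ (voiced uvular fricative), which sits before the trigger /f/ (voiceless).
A voiceless uvular fricative is [χ], so the surface segment is [χ].
At the second juncture, /ʃ/ likewise becomes [ʒ] adjacent to /ʐ/.

[ɴʊχfuʒʐo]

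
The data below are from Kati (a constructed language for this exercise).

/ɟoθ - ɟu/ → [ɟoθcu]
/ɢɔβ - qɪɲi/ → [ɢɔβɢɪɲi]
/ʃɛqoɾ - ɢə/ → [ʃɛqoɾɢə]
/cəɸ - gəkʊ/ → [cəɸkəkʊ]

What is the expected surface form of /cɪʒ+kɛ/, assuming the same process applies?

[cɪʒgɛ]

The data show progressive voicing assimilation: /ɟ/ → [c] after /θ/; /q/ → [ɢ] after /β/; /g/ → [k] after /ɸ/. In each pair only voicing changes, matching the preceding consonant, while place and manner stay constant.
Nothing changes in [ʃɛqoɾɢə]: there the adjacent consonants already agree in voicing (/ɢ/ and /ɾ/ are both voiced), so this form is consistent with the same rule.
The rule targets /k/ (voiceless velar stop), which sits after the trigger /ʒ/ (voiced).
A voiced velar stop is [g], so the surface segment is [g].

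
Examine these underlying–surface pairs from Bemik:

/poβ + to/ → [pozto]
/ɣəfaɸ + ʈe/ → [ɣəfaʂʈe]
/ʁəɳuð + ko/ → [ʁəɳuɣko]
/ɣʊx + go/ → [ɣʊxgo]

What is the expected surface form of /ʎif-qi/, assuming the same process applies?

[ʎiχqi]

The data show regressive place assimilation: /β/ → [z] before /t/; /ɸ/ → [ʂ] before /ʈ/; /ð/ → [ɣ] before /k/. In each pair only place changes, matching the following consonant, while manner and voice stay constant.
Nothing changes in [ɣʊxgo]: there the adjacent consonants already agree in place (/x/ and /g/ are both velar), so this form is consistent with the same rule.
The rule targets /f/ (voiceless labiodental fricative), which sits before the trigger /q/ (uvular).
The voiceless uvular fricative is [χ], so /f/ → [χ].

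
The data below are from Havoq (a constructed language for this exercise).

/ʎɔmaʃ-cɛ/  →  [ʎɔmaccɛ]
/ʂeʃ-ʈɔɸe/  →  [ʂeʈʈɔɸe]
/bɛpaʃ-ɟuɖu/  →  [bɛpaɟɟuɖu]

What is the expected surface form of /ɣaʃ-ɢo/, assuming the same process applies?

The data show regressive total assimilation (/ʃ/ → [c] before /c/; /ʃ/ → [ʈ] before /ʈ/; /ʃ/ → [ɟ] before /ɟ/): in every case the target segment becomes identical to its following neighbour, copying more than a single feature.
/ʃ/ is the segment targeted by the rule; it sits immediately before /ɢ/, so it assimilates completely and surfaces as [ɢ].

[ɣaɢɢo]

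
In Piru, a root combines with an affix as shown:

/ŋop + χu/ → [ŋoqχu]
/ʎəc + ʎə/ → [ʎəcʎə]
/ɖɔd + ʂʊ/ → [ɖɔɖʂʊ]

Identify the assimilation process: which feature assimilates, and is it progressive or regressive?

regressive place assimilation

The segment that alternates is /p/, which surfaces as [q] when adjacent to /χ/.
/p/ is bilabial while /χ/ is uvular; the output [q] is uvular, matching the trigger — so the feature that spreads is place.
Manner and voice are unchanged, so the assimilation is partial, not total.
The other alternating form patterns the same way: /d/ → [ɖ] before /ʂ/ (alveolar → retroflex, matching retroflex) — only place changes, and always toward the following segment.
No alternation appears in [ʎəcʎə]: there the adjacent consonants already agree in place (/c/ and /ʎ/ are both palatal), so this form is consistent with the same rule.
Since the segment that changes precedes the conditioning segment, the assimilation is regressive.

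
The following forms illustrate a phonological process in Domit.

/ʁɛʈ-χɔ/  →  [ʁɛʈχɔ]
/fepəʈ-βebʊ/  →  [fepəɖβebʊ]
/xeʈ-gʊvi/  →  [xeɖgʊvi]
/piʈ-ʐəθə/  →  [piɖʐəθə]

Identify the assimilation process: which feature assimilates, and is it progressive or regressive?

Underlying /ʈ/ is realised as [ɖ] next to /β/; /β/ itself does not change.
/ʈ/ is voiceless while /β/ is voiced; the output [ɖ] is voiced, matching the trigger — so the feature that spreads is voicing.
Place and manner are unchanged, so the assimilation is partial, not total.
Checking the remaining alternations: /ʈ/ → [ɖ] before /g/ (voiceless → voiced, matching voiced); /ʈ/ → [ɖ] before /ʐ/ (voiceless → voiced, matching voiced) — only voicing changes, and always toward the following segment.
Nothing changes in [ʁɛʈχɔ]: there the adjacent consonants already agree in voicing (/ʈ/ and /χ/ are both voiceless), so this form is consistent with the same rule.
The trigger is the following segment, so the direction is regressive (anticipatory).

regressive voicing assimilation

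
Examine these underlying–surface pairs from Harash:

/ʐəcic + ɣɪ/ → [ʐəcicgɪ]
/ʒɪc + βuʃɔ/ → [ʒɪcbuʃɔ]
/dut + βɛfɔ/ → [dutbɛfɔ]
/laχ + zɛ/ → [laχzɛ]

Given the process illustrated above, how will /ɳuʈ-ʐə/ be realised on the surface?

[ɳuʈɖə]

The data show progressive manner assimilation: /ɣ/ → [g] after /c/; /β/ → [b] after /c/; /β/ → [b] after /t/. In each pair only manner changes, matching the preceding consonant, while place and voice stay constant.
Nothing changes in [laχzɛ]: there the adjacent consonants already agree in manner (/z/ and /χ/ are both fricatives), so this form is consistent with the same rule.
/ʐ/ is a voiced retroflex fricative. The preceding trigger /ʈ/ is a stop, so /ʐ/ must become a stop as well.
A voiced retroflex stop is [ɖ], so the surface segment is [ɖ].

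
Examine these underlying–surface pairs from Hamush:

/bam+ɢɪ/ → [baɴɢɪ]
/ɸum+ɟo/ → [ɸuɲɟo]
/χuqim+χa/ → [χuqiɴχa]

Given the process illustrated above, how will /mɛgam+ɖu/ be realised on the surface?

[mɛgaɳɖu]

The data show regressive place assimilation: /m/ → [ɴ] before /ɢ/; /m/ → [ɲ] before /ɟ/; /m/ → [ɴ] before /χ/. In each pair only place changes, matching the following consonant, while manner and voice stay constant.
/m/ is a voiced bilabial nasal. The following trigger /ɖ/ is retroflex, so /m/ must become retroflex as well.
Changing only its place to retroflex gives [ɳ] — the voiced retroflex nasal.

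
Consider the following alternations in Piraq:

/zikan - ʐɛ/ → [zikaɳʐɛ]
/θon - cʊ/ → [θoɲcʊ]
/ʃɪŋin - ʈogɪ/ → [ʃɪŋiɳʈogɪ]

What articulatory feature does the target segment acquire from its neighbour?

Underlying /n/ is realised as [ɳ] next to /ʐ/; /ʐ/ itself does not change.
The change alveolar → retroflex matches the place of the following /ʐ/, identifying this as place assimilation.
The other alternating forms pattern the same way: /n/ → [ɲ] before /c/ (alveolar → palatal, matching palatal); /n/ → [ɳ] before /ʈ/ (alveolar → retroflex, matching retroflex) — only place changes, and always toward the following segment.

place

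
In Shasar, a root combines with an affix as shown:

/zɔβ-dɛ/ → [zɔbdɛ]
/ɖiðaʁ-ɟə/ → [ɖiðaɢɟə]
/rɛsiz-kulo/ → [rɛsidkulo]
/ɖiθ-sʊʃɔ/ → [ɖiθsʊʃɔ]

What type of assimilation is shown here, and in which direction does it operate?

regressive manner assimilation

The segment that alternates is /β/, which surfaces as [b] when adjacent to /d/.
/β/ is a fricative while /d/ is a stop; the output [b] is a stop, matching the trigger — so the feature that spreads is manner.
Place and voice are unchanged, so the assimilation is partial, not total.
Checking the remaining alternations: /ʁ/ → [ɢ] before /ɟ/ (fricative → stop, matching a stop); /z/ → [d] before /k/ (fricative → stop, matching a stop) — only manner changes, and always toward the following segment.
Nothing changes in [ɖiθsʊʃɔ]: there the adjacent consonants already agree in manner (/θ/ and /s/ are both fricatives), so this form is consistent with the same rule.
Since the segment that changes precedes the conditioning segment, the assimilation is regressive.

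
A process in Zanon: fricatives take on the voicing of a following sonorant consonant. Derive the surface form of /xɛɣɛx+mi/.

The rule targets /x/ (voiceless velar fricative), which sits before the trigger /m/ (voiced).
Changing only its voicing to voiced gives [ɣ] — the voiced velar fricative.

[xɛɣɛɣmi]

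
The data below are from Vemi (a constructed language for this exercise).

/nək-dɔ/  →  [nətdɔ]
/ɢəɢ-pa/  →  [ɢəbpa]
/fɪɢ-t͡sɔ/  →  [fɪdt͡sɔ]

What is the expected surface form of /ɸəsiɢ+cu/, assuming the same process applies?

[ɸəsiɟcu]

The data show regressive place assimilation: /k/ → [t] before /d/; /ɢ/ → [b] before /p/; /ɢ/ → [d] before /t͡s/. In each pair only place changes, matching the following consonant, while manner and voice stay constant.
/ɢ/ is a voiced uvular stop. The following trigger /c/ is palatal, so /ɢ/ must become palatal as well.
Changing only its place to palatal gives [ɟ] — the voiced palatal stop.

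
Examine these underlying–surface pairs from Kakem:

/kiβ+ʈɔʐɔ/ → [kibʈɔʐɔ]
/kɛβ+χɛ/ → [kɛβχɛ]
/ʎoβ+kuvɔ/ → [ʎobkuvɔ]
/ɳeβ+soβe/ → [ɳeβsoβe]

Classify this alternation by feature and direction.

regressive manner assimilation

The segment that alternates is /β/, which surfaces as [b] when adjacent to /ʈ/.
The change fricative → stop matches the manner of the following /ʈ/, identifying this as manner assimilation.
Place and voice are unchanged, so the assimilation is partial, not total.
The same holds elsewhere in the data: /β/ → [b] before /k/ (fricative → stop, matching a stop) — only manner changes, and always toward the following segment.
Nothing changes in [kɛβχɛ], [ɳeβsoβe]: there the adjacent consonants already agree in manner (/β/ and /χ/ are both fricatives; /β/ and /s/ are both fricatives), so these forms are consistent with the same rule.
Since the segment that changes precedes the conditioning segment, the assimilation is regressive.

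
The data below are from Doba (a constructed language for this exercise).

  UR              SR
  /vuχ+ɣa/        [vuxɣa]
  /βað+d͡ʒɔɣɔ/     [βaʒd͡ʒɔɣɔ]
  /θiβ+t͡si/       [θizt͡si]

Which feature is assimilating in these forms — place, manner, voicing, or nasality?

The segment that alternates is /χ/, which surfaces as [x] when adjacent to /ɣ/.
The change uvular → velar matches the place of the following /ɣ/, identifying this as place assimilation.
The other alternating forms pattern the same way: /ð/ → [ʒ] before /d͡ʒ/ (dental → postalveolar, matching postalveolar); /β/ → [z] before /t͡s/ (bilabial → alveolar, matching alveolar) — only place changes, and always toward the following segment.

place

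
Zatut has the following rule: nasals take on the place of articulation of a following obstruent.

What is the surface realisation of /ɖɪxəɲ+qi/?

/ɲ/ is a voiced palatal nasal. The following trigger /q/ is uvular, so /ɲ/ must become uvular as well.
Changing only its place to uvular gives [ɴ] — the voiced uvular nasal.

[ɖɪxəɴqi]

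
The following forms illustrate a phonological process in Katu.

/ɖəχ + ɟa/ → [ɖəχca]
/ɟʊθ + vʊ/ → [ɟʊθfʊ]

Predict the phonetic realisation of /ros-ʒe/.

The data show progressive voicing assimilation: /ɟ/ → [c] after /χ/; /v/ → [f] after /θ/. In each pair only voicing changes, matching the preceding consonant, while place and manner stay constant.
The rule targets /ʒ/ (voiced postalveolar fricative), which sits after the trigger /s/ (voiceless).
Changing only its voicing to voiceless gives [ʃ] — the voiceless postalveolar fricative.

[rosʃe]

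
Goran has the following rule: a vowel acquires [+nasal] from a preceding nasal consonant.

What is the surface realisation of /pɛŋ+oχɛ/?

The vowel /o/ is adjacent to the preceding nasal /ŋ/, so it acquires [+nasal] and surfaces as [õ].

[pɛŋõχɛ]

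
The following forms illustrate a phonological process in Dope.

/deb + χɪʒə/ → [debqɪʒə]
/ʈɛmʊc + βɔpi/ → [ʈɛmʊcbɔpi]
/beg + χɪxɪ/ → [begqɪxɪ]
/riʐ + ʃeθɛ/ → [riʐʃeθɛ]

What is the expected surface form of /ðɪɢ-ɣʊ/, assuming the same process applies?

[ðɪɢgʊ]

The data show progressive manner assimilation: /χ/ → [q] after /b/; /β/ → [b] after /c/; /χ/ → [q] after /g/. In each pair only manner changes, matching the preceding consonant, while place and voice stay constant.
Nothing changes in [riʐʃeθɛ]: there the adjacent consonants already agree in manner (/ʃ/ and /ʐ/ are both fricatives), so this form is consistent with the same rule.
/ɣ/ is a voiced velar fricative. The preceding trigger /ɢ/ is a stop, so /ɣ/ must become a stop as well.
Changing only its manner to stop gives [g] — the voiced velar stop.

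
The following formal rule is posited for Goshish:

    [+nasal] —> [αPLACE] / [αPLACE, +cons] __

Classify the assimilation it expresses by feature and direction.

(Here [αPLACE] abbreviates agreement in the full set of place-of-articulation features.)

progressive place assimilation

The rule copies the place features (abbreviated [PLACE]) from the environment onto the target, so the assimilating feature is place.
The conditioning segment sits to the left of the focus bar, meaning the trigger precedes the segment that changes — progressive assimilation.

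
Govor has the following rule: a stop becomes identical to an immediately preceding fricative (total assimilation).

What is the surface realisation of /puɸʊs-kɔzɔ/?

/k/ is the segment targeted by the rule; it sits immediately after /s/, so it assimilates completely and surfaces as [s].

[puɸʊssɔzɔ]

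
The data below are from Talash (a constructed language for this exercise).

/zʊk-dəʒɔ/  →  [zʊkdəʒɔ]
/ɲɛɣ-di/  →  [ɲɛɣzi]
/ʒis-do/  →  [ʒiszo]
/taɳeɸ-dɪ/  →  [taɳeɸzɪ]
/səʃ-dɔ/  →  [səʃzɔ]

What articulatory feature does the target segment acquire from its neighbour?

The segment that alternates is /d/, which surfaces as [z] when adjacent to /ɣ/.
/d/ is a stop while /ɣ/ is a fricative; the output [z] is a fricative, matching the trigger — so the feature that spreads is manner.
The same holds elsewhere in the data: /d/ → [z] after /s/ (stop → fricative, matching a fricative); /d/ → [z] after /ɸ/ (stop → fricative, matching a fricative); /d/ → [z] after /ʃ/ (stop → fricative, matching a fricative) — only manner changes, and always toward the preceding segment.
Nothing changes in [zʊkdəʒɔ]: there the adjacent consonants already agree in manner (/d/ and /k/ are both stops), so this form is consistent with the same rule.

manner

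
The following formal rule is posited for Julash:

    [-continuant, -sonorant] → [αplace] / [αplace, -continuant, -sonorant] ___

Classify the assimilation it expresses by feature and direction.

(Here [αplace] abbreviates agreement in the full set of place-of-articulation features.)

progressive place assimilation

The shared variable α links the value of the place features (abbreviated [place]) on the target to the same value on the neighbouring segment, so place is the feature that assimilates.
Since the environment is written before the underscore, the trigger precedes the target; the direction is progressive.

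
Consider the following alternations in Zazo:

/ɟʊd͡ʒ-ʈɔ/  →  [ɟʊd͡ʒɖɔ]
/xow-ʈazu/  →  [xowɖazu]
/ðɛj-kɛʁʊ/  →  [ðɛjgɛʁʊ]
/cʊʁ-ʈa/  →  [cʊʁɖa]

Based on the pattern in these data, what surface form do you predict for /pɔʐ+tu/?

[pɔʐdu]

The data show progressive voicing assimilation: /ʈ/ → [ɖ] after /d͡ʒ/; /ʈ/ → [ɖ] after /w/; /k/ → [g] after /j/; /ʈ/ → [ɖ] after /ʁ/. In each pair only voicing changes, matching the preceding consonant, while place and manner stay constant.
The rule targets /t/ (voiceless alveolar stop), which sits after the trigger /ʐ/ (voiced).
Changing only its voicing to voiced gives [d] — the voiced alveolar stop.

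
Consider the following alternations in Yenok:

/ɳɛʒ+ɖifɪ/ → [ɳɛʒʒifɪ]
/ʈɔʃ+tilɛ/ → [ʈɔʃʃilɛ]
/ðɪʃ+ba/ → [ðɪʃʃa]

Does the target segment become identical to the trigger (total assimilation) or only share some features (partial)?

Comparing underlying and surface forms, /ɖ/ → [ʒ] is the alternation; the neighbouring /ʒ/ is constant.
The output [ʒ] is identical to the trigger /ʒ/ — every feature (place, manner, voicing) has been copied — so this is total assimilation.
The other forms behave the same way: /t/ → [ʃ] after /ʃ/; /b/ → [ʃ] after /ʃ/ — in each case the output is a copy of the preceding consonant.

total assimilation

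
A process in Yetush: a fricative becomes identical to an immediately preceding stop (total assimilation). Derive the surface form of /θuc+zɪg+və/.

/z/ is the segment targeted by the rule; it sits immediately after /c/, so it assimilates completely and surfaces as [c].
The same rule applies at the second boundary: /v/ → [g] next to /g/.

[θuccɪggə]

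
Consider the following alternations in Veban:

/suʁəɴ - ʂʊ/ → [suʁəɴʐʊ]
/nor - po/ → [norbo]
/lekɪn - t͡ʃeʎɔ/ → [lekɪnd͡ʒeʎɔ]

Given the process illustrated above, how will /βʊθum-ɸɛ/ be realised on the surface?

The data show progressive voicing assimilation: /ʂ/ → [ʐ] after /ɴ/; /p/ → [b] after /r/; /t͡ʃ/ → [d͡ʒ] after /n/. In each pair only voicing changes, matching the preceding consonant, while place and manner stay constant.
/ɸ/ is a voiceless bilabial fricative. The preceding trigger /m/ is voiced, so /ɸ/ must become voiced as well.
Changing only its voicing to voiced gives [β] — the voiced bilabial fricative.

[βʊθumβɛ]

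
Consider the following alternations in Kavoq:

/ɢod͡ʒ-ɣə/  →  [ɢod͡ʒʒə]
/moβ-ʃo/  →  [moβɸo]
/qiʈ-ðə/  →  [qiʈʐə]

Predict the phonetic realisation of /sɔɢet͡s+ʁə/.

The data show progressive place assimilation: /ɣ/ → [ʒ] after /d͡ʒ/; /ʃ/ → [ɸ] after /β/; /ð/ → [ʐ] after /ʈ/. In each pair only place changes, matching the preceding consonant, while manner and voice stay constant.
The rule targets /ʁ/ (voiced uvular fricative), which sits after the trigger /t͡s/ (alveolar).
Changing only its place to alveolar gives [z] — the voiced alveolar fricative.

[sɔɢet͡szə]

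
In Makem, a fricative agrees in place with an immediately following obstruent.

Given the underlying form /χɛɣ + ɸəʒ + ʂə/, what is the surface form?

/ɣ/ is a voiced velar fricative. The following trigger /ɸ/ is bilabial, so /ɣ/ must become bilabial as well.
Changing only its place to bilabial gives [β] — the voiced bilabial fricative.
At the second juncture, /ʒ/ likewise becomes [ʐ] adjacent to /ʂ/.

[χɛβɸəʐʂə]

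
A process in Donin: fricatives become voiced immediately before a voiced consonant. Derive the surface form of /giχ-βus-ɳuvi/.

The rule targets /χ/ (voiceless uvular fricative), which sits before the trigger /β/ (voiced).
A voiced uvular fricative is [ʁ], so the surface segment is [ʁ].
The same rule applies at the second boundary: /s/ → [z] next to /ɳ/.

[giʁβuzɳuvi]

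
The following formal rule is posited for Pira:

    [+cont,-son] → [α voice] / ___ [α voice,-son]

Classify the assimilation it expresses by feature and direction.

regressive voicing assimilation

The shared variable α links the value of [voice] on the target to the same value on the neighbouring segment, so voicing is the feature that assimilates.
The conditioning segment sits to the right of the focus bar, meaning the trigger follows the segment that changes — regressive assimilation.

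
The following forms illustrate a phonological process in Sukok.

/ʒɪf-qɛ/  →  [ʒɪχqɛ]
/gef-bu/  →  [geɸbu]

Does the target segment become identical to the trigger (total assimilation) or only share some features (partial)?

Comparing underlying and surface forms, /f/ → [χ] is the alternation; the neighbouring /q/ is constant.
/f/ is labiodental while /q/ is uvular; the output [χ] is uvular, matching the trigger — so the feature that spreads is place.
Manner and voice are unchanged, so the assimilation is partial, not total.
The other alternating form patterns the same way: /f/ → [ɸ] before /b/ (labiodental → bilabial, matching bilabial) — only place changes, and always toward the following segment.

partial assimilation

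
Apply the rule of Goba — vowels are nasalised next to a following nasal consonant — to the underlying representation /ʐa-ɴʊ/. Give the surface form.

The vowel /a/ is adjacent to the following nasal /ɴ/, so it acquires [+nasal] and surfaces as [ã].

[ʐãɴʊ]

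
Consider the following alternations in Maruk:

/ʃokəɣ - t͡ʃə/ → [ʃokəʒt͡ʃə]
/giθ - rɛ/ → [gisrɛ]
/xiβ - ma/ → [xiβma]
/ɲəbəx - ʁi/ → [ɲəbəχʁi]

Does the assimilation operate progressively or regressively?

regressive

Underlying /ɣ/ is realised as [ʒ] next to /t͡ʃ/; /t͡ʃ/ itself does not change.
/ɣ/ is velar while /t͡ʃ/ is postalveolar; the output [ʒ] is postalveolar, matching the trigger — so the feature that spreads is place.
The other alternating forms pattern the same way: /θ/ → [s] before /r/ (dental → alveolar, matching alveolar); /x/ → [χ] before /ʁ/ (velar → uvular, matching uvular) — only place changes, and always toward the following segment.
No alternation appears in [xiβma]: there the adjacent consonants already agree in place (/β/ and /m/ are both bilabial), so this form is consistent with the same rule.
Since the segment that changes precedes the conditioning segment, the assimilation is regressive.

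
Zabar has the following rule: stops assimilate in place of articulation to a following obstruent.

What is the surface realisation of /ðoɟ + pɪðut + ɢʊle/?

/ɟ/ is a voiced palatal stop. The following trigger /p/ is bilabial, so /ɟ/ must become bilabial as well.
The voiced bilabial stop is [b], so /ɟ/ → [b].
The same rule applies at the second boundary: /t/ → [q] next to /ɢ/.

[ðobpɪðuqɢʊle]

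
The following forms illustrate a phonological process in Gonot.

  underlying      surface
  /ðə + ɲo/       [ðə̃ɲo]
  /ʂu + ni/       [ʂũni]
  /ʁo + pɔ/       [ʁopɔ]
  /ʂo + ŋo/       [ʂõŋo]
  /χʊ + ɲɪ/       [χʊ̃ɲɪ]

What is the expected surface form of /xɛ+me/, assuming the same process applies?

The data show regressive nasality assimilation (vowel nasalisation): /ə/ → [ə̃] before /ɲ/; /u/ → [ũ] before /n/; /o/ → [õ] before /ŋ/; /ʊ/ → [ʊ̃] before /ɲ/ — a vowel is nasalised by an immediately following nasal consonant.
No change occurs in [ʁopɔ] because the vowel at the boundary is adjacent to an oral consonant, not a nasal (/o/ next to /p/).
/ɛ/ sits next to the nasal /m/ and is therefore nasalised to [ɛ̃].

[xɛ̃me]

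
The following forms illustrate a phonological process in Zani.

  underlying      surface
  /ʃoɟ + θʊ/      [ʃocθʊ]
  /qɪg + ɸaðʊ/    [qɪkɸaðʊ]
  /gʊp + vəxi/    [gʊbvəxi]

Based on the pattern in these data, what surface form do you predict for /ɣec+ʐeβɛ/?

The data show regressive voicing assimilation: /ɟ/ → [c] before /θ/; /g/ → [k] before /ɸ/; /p/ → [b] before /v/. In each pair only voicing changes, matching the following consonant, while place and manner stay constant.
The rule targets /c/ (voiceless palatal stop), which sits before the trigger /ʐ/ (voiced).
The voiced palatal stop is [ɟ], so /c/ → [ɟ].

[ɣeɟʐeβɛ]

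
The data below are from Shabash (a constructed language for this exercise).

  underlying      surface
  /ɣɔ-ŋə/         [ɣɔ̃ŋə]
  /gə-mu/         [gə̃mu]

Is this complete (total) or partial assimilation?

partial assimilation

The vowel /ɔ/ surfaces as nasalised [ɔ̃] next to the following nasal /ŋ/ — it has acquired the [+nasal] feature of its neighbour.
Likewise in the remaining data: /ə/ → [ə̃] before /m/ — each time a vowel is nasalised next to a following nasal.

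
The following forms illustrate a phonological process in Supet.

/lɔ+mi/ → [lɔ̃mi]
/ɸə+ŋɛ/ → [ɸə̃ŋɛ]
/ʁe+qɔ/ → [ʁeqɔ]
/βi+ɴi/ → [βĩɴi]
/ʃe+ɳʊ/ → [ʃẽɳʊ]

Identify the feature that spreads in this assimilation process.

nasality

The vowel /ɔ/ surfaces as nasalised [ɔ̃] next to the following nasal /m/ — it has acquired the [+nasal] feature of its neighbour.
Likewise in the remaining data: /ə/ → [ə̃] before /ŋ/; /i/ → [ĩ] before /ɴ/; /e/ → [ẽ] before /ɳ/ — each time a vowel is nasalised next to a following nasal.
No change occurs in [ʁeqɔ] because the vowel at the boundary is adjacent to an oral consonant, not a nasal (/e/ next to /q/).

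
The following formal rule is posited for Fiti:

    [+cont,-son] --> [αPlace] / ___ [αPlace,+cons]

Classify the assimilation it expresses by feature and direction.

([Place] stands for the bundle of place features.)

The shared variable α links the value of the place features (abbreviated [Place]) on the target to the same value on the neighbouring segment, so place is the feature that assimilates.
Since the environment is written after the underscore, the trigger follows the target; the direction is regressive.

regressive place assimilation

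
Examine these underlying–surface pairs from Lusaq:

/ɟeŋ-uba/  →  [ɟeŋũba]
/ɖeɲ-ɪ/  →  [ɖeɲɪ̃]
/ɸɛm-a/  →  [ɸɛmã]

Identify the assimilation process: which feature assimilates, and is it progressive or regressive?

progressive nasality assimilation (vowel nasalisation)

The vowel /u/ surfaces as nasalised [ũ] next to the preceding nasal /ŋ/ — it has acquired the [+nasal] feature of its neighbour.
The other forms show the same pattern: /ɪ/ → [ɪ̃] after /ɲ/; /a/ → [ã] after /m/ — each time a vowel is nasalised next to a preceding nasal.
Because the conditioning nasal is to the left of the vowel that changes, the process is progressive (perseverative).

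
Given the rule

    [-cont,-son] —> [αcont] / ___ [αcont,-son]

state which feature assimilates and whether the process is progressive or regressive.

regressive manner assimilation

The rule copies [cont] (continuancy) from the environment onto the target stops; since [±cont] encodes the stop/fricative manner contrast, the assimilating dimension is manner.
The conditioning segment sits to the right of the focus bar, meaning the trigger follows the segment that changes — regressive assimilation.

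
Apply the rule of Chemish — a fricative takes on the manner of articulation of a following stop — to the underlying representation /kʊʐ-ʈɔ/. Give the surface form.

[kʊɖʈɔ]

/ʐ/ is a voiced retroflex fricative. The following trigger /ʈ/ is a stop, so /ʐ/ must become a stop as well.
Changing only its manner to stop gives [ɖ] — the voiced retroflex stop.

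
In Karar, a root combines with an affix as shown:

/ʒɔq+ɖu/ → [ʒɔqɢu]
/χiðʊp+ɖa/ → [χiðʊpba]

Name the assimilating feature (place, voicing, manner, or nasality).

Comparing underlying and surface forms, /ɖ/ → [ɢ] is the alternation; the neighbouring /q/ is constant.
The change retroflex → uvular matches the place of the preceding /q/, identifying this as place assimilation.
The same holds elsewhere in the data: /ɖ/ → [b] after /p/ (retroflex → bilabial, matching bilabial) — only place changes, and always toward the preceding segment.

place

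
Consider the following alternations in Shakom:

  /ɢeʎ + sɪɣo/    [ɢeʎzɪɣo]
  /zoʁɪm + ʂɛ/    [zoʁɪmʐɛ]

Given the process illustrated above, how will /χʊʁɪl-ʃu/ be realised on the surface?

The data show progressive voicing assimilation: /s/ → [z] after /ʎ/; /ʂ/ → [ʐ] after /m/. In each pair only voicing changes, matching the preceding consonant, while place and manner stay constant.
/ʃ/ is a voiceless postalveolar fricative. The preceding trigger /l/ is voiced, so /ʃ/ must become voiced as well.
Changing only its voicing to voiced gives [ʒ] — the voiced postalveolar fricative.

[χʊʁɪlʒu]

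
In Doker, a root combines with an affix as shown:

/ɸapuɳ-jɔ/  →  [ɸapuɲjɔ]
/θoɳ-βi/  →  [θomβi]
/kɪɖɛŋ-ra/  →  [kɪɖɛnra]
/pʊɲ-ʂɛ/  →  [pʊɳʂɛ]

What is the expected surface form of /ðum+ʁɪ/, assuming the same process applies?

The data show regressive place assimilation: /ɳ/ → [ɲ] before /j/; /ɳ/ → [m] before /β/; /ŋ/ → [n] before /r/; /ɲ/ → [ɳ] before /ʂ/. In each pair only place changes, matching the following consonant, while manner and voice stay constant.
/m/ is a voiced bilabial nasal. The following trigger /ʁ/ is uvular, so /m/ must become uvular as well.
A voiced uvular nasal is [ɴ], so the surface segment is [ɴ].

[ðuɴʁɪ]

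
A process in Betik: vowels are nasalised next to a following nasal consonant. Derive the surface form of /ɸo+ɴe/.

/o/ sits next to the nasal /ɴ/ and is therefore nasalised to [õ].

[ɸõɴe]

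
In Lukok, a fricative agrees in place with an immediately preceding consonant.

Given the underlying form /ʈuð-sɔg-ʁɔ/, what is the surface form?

The rule targets /s/ (voiceless alveolar fricative), which sits after the trigger /ð/ (dental).
A voiceless dental fricative is [θ], so the surface segment is [θ].
The same rule applies at the second boundary: /ʁ/ → [ɣ] next to /g/.

[ʈuðθɔgɣɔ]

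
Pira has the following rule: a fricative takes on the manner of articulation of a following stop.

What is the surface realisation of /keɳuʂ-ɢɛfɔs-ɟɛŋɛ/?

/ʂ/ is a voiceless retroflex fricative. The following trigger /ɢ/ is a stop, so /ʂ/ must become a stop as well.
The voiceless retroflex stop is [ʈ], so /ʂ/ → [ʈ].
At the second juncture, /s/ likewise becomes [t] adjacent to /ɟ/.

[keɳuʈɢɛfɔtɟɛŋɛ]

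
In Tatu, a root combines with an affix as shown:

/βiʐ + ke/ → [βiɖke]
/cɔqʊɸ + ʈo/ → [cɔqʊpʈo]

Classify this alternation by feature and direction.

regressive manner assimilation

Comparing underlying and surface forms, /ʐ/ → [ɖ] is the alternation; the neighbouring /k/ is constant.
/ʐ/ is a fricative while /k/ is a stop; the output [ɖ] is a stop, matching the trigger — so the feature that spreads is manner.
Place and voice are unchanged, so the assimilation is partial, not total.
The same holds elsewhere in the data: /ɸ/ → [p] before /ʈ/ (fricative → stop, matching a stop) — only manner changes, and always toward the following segment.
The trigger is the following segment, so the direction is regressive (anticipatory).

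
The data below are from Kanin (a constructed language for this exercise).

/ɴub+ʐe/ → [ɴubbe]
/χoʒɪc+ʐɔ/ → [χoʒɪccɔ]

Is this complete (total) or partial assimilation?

total assimilation

The segment that alternates is /ʐ/, which surfaces as [b] when adjacent to /b/.
The output [b] is identical to the trigger /b/ — every feature (place, manner, voicing) has been copied — so this is total assimilation.
The remaining alternation confirms this: /ʐ/ → [c] after /c/ — in each case the output is a copy of the preceding consonant.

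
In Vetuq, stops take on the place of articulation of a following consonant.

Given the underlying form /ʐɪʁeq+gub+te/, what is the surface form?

[ʐɪʁekgudte]

/q/ is a voiceless uvular stop. The following trigger /g/ is velar, so /q/ must become velar as well.
The voiceless velar stop is [k], so /q/ → [k].
The same rule applies at the second boundary: /b/ → [d] next to /t/.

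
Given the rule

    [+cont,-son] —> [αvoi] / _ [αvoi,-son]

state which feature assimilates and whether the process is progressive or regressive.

regressive voicing assimilation

The shared variable α links the value of [voi] on the target to the same value on the neighbouring segment, so voicing is the feature that assimilates.
Since the environment is written after the underscore, the trigger follows the target; the direction is regressive.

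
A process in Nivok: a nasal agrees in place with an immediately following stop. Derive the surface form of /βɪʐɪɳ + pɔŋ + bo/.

[βɪʐɪmpɔmbo]

/ɳ/ is a voiced retroflex nasal. The following trigger /p/ is bilabial, so /ɳ/ must become bilabial as well.
Changing only its place to bilabial gives [m] — the voiced bilabial nasal.
At the second juncture, /ŋ/ likewise becomes [m] adjacent to /b/.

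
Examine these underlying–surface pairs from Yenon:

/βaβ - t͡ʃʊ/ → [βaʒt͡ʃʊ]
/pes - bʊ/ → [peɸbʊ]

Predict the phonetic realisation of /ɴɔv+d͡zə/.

[ɴɔzd͡zə]

The data show regressive place assimilation: /β/ → [ʒ] before /t͡ʃ/; /s/ → [ɸ] before /b/. In each pair only place changes, matching the following consonant, while manner and voice stay constant.
The rule targets /v/ (voiced labiodental fricative), which sits before the trigger /d͡z/ (alveolar).
A voiced alveolar fricative is [z], so the surface segment is [z].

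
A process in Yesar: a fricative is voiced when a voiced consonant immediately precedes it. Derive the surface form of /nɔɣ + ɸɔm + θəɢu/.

[nɔɣβɔmðəɢu]

The rule targets /ɸ/ (voiceless bilabial fricative), which sits after the trigger /ɣ/ (voiced).
Changing only its voicing to voiced gives [β] — the voiced bilabial fricative.
The same rule applies at the second boundary: /θ/ → [ð] next to /m/.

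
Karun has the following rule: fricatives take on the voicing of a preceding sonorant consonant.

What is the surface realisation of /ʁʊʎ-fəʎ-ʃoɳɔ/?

/f/ is a voiceless labiodental fricative. The preceding trigger /ʎ/ is voiced, so /f/ must become voiced as well.
The voiced labiodental fricative is [v], so /f/ → [v].
The same rule applies at the second boundary: /ʃ/ → [ʒ] next to /ʎ/.

[ʁʊʎvəʎʒoɳɔ]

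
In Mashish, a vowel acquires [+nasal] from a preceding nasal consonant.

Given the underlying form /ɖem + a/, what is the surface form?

/a/ sits next to the nasal /m/ and is therefore nasalised to [ã].

[ɖemã]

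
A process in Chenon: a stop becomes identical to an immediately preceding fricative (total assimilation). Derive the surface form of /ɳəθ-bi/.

[ɳəθθi]

/b/ is the segment targeted by the rule; it sits immediately after /θ/, so it assimilates completely and surfaces as [θ].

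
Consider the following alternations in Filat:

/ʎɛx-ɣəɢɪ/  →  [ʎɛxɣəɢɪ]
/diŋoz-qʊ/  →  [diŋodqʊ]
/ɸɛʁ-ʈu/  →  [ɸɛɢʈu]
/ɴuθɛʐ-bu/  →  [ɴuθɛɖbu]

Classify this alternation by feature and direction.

Underlying /z/ is realised as [d] next to /q/; /q/ itself does not change.
/z/ is a fricative while /q/ is a stop; the output [d] is a stop, matching the trigger — so the feature that spreads is manner.
Place and voice are unchanged, so the assimilation is partial, not total.
Checking the remaining alternations: /ʁ/ → [ɢ] before /ʈ/ (fricative → stop, matching a stop); /ʐ/ → [ɖ] before /b/ (fricative → stop, matching a stop) — only manner changes, and always toward the following segment.
No alternation appears in [ʎɛxɣəɢɪ]: there the adjacent consonants already agree in manner (/x/ and /ɣ/ are both fricatives), so this form is consistent with the same rule.
Since the segment that changes precedes the conditioning segment, the assimilation is regressive.

regressive manner assimilation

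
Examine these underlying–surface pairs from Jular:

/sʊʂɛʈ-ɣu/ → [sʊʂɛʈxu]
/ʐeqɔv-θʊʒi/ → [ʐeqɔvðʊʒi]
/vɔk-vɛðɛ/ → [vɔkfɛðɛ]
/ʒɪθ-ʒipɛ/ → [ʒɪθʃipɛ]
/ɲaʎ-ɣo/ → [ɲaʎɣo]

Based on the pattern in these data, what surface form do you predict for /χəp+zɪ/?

[χəpsɪ]

The data show progressive voicing assimilation: /ɣ/ → [x] after /ʈ/; /θ/ → [ð] after /v/; /v/ → [f] after /k/; /ʒ/ → [ʃ] after /θ/. In each pair only voicing changes, matching the preceding consonant, while place and manner stay constant.
No alternation appears in [ɲaʎɣo]: there the adjacent consonants already agree in voicing (/ɣ/ and /ʎ/ are both voiced), so this form is consistent with the same rule.
/z/ is a voiced alveolar fricative. The preceding trigger /p/ is voiceless, so /z/ must become voiceless as well.
The voiceless alveolar fricative is [s], so /z/ → [s].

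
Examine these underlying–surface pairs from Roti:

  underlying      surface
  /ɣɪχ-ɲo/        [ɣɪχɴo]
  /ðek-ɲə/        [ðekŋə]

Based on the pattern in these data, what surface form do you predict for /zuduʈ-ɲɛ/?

[zuduʈɳɛ]

The data show progressive place assimilation: /ɲ/ → [ɴ] after /χ/; /ɲ/ → [ŋ] after /k/. In each pair only place changes, matching the preceding consonant, while manner and voice stay constant.
/ɲ/ is a voiced palatal nasal. The preceding trigger /ʈ/ is retroflex, so /ɲ/ must become retroflex as well.
The voiced retroflex nasal is [ɳ], so /ɲ/ → [ɳ].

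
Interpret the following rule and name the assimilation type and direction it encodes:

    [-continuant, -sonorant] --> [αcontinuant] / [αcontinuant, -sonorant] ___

The rule copies [continuant] (continuancy) from the environment onto the target stops; since [±continuant] encodes the stop/fricative manner contrast, the assimilating dimension is manner.
The conditioning segment sits to the left of the focus bar, meaning the trigger precedes the segment that changes — progressive assimilation.

progressive manner assimilation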